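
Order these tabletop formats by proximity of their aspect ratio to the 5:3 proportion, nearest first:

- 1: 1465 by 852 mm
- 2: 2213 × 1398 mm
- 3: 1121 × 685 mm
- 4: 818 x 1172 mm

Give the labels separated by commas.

Ratios: 1 = 1465 / 852 ≈ 1.719; 2 = 2213 / 1398 ≈ 1.583; 3 = 1121 / 685 ≈ 1.636; 4 = 1172 / 818 ≈ 1.433.
|Δ from 1.667|: 1 0.052; 2 0.084; 3 0.031; 4 0.234.

3, 1, 2, 4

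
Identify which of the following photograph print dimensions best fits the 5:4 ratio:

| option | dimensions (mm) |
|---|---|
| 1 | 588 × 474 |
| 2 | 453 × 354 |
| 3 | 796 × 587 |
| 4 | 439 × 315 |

1

Target 5:4 ≈ 1.250.
1: 1.241 (Δ0.009)  2: 1.280 (Δ0.030)  3: 1.356 (Δ0.106)  4: 1.394 (Δ0.144)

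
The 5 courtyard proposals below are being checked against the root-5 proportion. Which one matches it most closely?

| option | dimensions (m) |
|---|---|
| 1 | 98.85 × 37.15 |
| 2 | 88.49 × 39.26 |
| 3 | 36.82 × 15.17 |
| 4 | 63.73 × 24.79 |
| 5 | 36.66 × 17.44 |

Ratios (long/short): 1 ≈ 2.661; 2 ≈ 2.254; 3 ≈ 2.427; 4 ≈ 2.571; 5 ≈ 2.102.
root-5 ≈ 2.236; option 2 is nearest (Δ 0.018).

2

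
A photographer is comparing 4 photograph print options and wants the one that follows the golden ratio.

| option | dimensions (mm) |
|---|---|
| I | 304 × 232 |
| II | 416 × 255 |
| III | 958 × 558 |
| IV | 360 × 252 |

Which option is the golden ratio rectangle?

Ratios (long/short): I ≈ 1.310; II ≈ 1.631; III ≈ 1.717; IV ≈ 1.429.
golden ratio ≈ 1.618; option II is nearest (Δ 0.013).

II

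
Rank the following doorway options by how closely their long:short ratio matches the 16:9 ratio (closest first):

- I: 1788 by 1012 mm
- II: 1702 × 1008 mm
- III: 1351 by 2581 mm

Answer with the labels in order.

I, II, III

I: 1788/1012 ≈ 1.767 → |1.767 − 1.778| = 0.011
II: 1702/1008 ≈ 1.688 → |1.688 − 1.778| = 0.090
III: 2581/1351 ≈ 1.910 → |1.910 − 1.778| = 0.132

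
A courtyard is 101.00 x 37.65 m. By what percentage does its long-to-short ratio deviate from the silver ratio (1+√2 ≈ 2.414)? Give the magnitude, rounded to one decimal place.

11.1%

Ratio = 101.00 / 37.65 ≈ 2.6826.
Ideal silver ratio ≈ 2.4142. |2.6826 − 2.4142| / 2.4142 ≈ 11.12% → 11.1%.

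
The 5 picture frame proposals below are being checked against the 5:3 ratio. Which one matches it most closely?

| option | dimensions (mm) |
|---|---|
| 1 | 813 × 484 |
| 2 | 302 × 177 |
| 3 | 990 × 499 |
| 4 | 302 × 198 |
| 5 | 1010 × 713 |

1

Ratios (long/short): 1 ≈ 1.680; 2 ≈ 1.706; 3 ≈ 1.984; 4 ≈ 1.525; 5 ≈ 1.417.
5:3 ≈ 1.667; option 1 is nearest (Δ 0.013).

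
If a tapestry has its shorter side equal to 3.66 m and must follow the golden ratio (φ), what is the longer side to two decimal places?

golden ratio ≈ 1.61803.
Longer side = 3.66 × 1.61803 ≈ 5.9220 → 5.92 m.

5.92 m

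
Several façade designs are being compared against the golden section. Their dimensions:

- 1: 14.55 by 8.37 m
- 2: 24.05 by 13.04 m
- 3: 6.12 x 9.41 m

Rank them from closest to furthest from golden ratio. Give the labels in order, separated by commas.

1: 14.55/8.37 ≈ 1.738 → |1.738 − 1.618| = 0.120
2: 24.05/13.04 ≈ 1.844 → |1.844 − 1.618| = 0.226
3: 9.41/6.12 ≈ 1.538 → |1.538 − 1.618| = 0.080

3, 1, 2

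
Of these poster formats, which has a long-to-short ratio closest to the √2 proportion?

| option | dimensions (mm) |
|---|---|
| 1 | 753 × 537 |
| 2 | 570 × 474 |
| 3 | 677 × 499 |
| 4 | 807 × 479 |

1

Ratios (long/short): 1 ≈ 1.402; 2 ≈ 1.203; 3 ≈ 1.357; 4 ≈ 1.685.
root-2 ≈ 1.414; option 1 is nearest (Δ 0.012).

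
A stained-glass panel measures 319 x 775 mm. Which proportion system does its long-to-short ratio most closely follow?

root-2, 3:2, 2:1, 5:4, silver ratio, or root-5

silver ratio

Ratio = 775 / 319 ≈ 2.429.
Distances: root-2 1.414 (Δ 1.015); 3:2 1.500 (Δ 0.929); 2:1 2.000 (Δ 0.429); 5:4 1.250 (Δ 1.179); silver ratio 2.414 (Δ 0.015); root-5 2.236 (Δ 0.193).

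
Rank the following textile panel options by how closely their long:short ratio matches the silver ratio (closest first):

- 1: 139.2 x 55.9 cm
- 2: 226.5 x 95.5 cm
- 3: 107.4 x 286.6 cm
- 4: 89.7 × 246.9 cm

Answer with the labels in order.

2, 1, 3, 4

Ratios: 1 = 139.2 / 55.9 ≈ 2.490; 2 = 226.5 / 95.5 ≈ 2.372; 3 = 286.6 / 107.4 ≈ 2.669; 4 = 246.9 / 89.7 ≈ 2.753.
|Δ from 2.414|: 1 0.076; 2 0.042; 3 0.255; 4 0.339.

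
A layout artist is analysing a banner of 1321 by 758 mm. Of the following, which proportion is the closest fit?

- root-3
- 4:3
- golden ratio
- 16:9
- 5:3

1321/758 ≈ 1.743. Nearest candidates are root-3 (1.732, off by 0.011) and 16:9 (1.778, off by 0.035).

root-3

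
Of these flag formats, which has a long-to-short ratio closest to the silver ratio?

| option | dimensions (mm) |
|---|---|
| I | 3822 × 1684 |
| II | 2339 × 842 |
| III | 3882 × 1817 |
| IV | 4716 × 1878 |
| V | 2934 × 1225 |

V

Ratios (long/short): I ≈ 2.270; II ≈ 2.778; III ≈ 2.136; IV ≈ 2.511; V ≈ 2.395.
silver ratio ≈ 2.414; option V is nearest (Δ 0.019).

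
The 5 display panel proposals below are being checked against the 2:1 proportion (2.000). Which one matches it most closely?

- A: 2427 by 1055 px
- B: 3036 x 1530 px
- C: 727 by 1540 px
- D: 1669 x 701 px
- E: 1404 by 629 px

Target 2:1 ≈ 2.000.
A: 2.300 (Δ0.300)  B: 1.984 (Δ0.016)  C: 2.118 (Δ0.118)  D: 2.381 (Δ0.381)  E: 2.232 (Δ0.232)

B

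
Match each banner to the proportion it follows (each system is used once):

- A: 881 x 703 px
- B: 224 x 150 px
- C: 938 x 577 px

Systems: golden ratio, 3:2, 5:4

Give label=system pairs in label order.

A=5:4, B=3:2, C=golden ratio

Ratios: A ≈ 1.253; B ≈ 1.493; C ≈ 1.626.
Targets: golden ratio ≈ 1.618; 3:2 ≈ 1.500; 5:4 ≈ 1.250.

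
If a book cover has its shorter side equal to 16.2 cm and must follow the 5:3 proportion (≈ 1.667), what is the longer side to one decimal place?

27.0 cm

5:3 ≈ 1.66667.
Longer side = 16.2 × 1.66667 ≈ 27.000 → 27.0 cm.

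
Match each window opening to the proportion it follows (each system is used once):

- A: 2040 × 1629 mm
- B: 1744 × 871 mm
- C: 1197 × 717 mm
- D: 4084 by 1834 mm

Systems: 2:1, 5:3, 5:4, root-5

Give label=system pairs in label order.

A=5:4, B=2:1, C=5:3, D=root-5

Ratios: A ≈ 1.252; B ≈ 2.002; C ≈ 1.669; D ≈ 2.227.
Targets: 2:1 ≈ 2.000; 5:3 ≈ 1.667; 5:4 ≈ 1.250; root-5 ≈ 2.236.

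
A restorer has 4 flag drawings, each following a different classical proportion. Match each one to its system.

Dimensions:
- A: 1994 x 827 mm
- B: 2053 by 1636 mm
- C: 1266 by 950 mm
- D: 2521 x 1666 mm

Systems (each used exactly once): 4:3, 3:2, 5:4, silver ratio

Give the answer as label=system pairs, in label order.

A = 1994/827 ≈ 2.411 → silver ratio (2.414)
B = 2053/1636 ≈ 1.255 → 5:4 (1.250)
C = 1266/950 ≈ 1.333 → 4:3 (1.333)
D = 2521/1666 ≈ 1.513 → 3:2 (1.500)

A=silver ratio, B=5:4, C=4:3, D=3:2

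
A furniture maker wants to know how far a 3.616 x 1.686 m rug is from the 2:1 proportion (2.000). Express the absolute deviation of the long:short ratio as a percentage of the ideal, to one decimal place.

Ratio = 3.616 / 1.686 ≈ 2.1447.
Ideal 2:1 = 2.0000. |2.1447 − 2.0000| / 2.0000 ≈ 7.23% → 7.2%.

7.2%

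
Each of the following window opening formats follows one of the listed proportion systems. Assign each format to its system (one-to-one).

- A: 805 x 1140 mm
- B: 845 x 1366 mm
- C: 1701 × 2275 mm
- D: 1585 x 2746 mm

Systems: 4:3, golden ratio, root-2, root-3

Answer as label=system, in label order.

A=root-2, B=golden ratio, C=4:3, D=root-3

Ratios: A ≈ 1.416; B ≈ 1.617; C ≈ 1.337; D ≈ 1.732.
Targets: 4:3 ≈ 1.333; golden ratio ≈ 1.618; root-2 ≈ 1.414; root-3 ≈ 1.732.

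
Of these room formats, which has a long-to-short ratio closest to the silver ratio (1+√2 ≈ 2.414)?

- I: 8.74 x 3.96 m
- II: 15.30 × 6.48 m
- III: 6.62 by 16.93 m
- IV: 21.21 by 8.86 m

Ratios (long/short): I ≈ 2.207; II ≈ 2.361; III ≈ 2.557; IV ≈ 2.394.
silver ratio ≈ 2.414; option IV is nearest (Δ 0.020).

IV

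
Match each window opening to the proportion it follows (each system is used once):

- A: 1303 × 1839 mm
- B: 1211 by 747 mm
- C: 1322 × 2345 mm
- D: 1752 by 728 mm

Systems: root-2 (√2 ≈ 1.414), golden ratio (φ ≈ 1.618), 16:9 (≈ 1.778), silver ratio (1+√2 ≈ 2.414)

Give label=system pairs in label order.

A = 1839/1303 ≈ 1.411 → root-2 (1.414)
B = 1211/747 ≈ 1.621 → golden ratio (1.618)
C = 2345/1322 ≈ 1.774 → 16:9 (1.778)
D = 1752/728 ≈ 2.407 → silver ratio (2.414)

A=root-2, B=golden ratio, C=16:9, D=silver ratio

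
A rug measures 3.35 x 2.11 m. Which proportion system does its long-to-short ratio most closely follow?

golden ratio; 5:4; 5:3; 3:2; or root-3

golden ratio

Ratio = 3.35 / 2.11 ≈ 1.588.
Distances: golden ratio 1.618 (Δ 0.030); 5:4 1.250 (Δ 0.338); 5:3 1.667 (Δ 0.079); 3:2 1.500 (Δ 0.088); root-3 1.732 (Δ 0.144).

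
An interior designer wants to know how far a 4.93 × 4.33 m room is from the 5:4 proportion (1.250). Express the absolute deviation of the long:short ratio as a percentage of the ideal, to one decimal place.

Ratio = 4.93 / 4.33 ≈ 1.1386.
Ideal 5:4 = 1.2500. |1.1386 − 1.2500| / 1.2500 ≈ 8.91% → 8.9%.

8.9%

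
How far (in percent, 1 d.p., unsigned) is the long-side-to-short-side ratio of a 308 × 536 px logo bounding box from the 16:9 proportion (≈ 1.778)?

2.1%

Ratio = 536 / 308 ≈ 1.7403.
Ideal 16:9 ≈ 1.7778. |1.7403 − 1.7778| / 1.7778 ≈ 2.11% → 2.1%.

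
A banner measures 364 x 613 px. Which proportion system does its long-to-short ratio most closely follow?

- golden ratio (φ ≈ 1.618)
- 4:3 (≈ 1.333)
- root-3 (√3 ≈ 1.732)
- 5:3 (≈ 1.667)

5:3

Ratio = 613 / 364 ≈ 1.684.
Distances: golden ratio 1.618 (Δ 0.066); 4:3 1.333 (Δ 0.351); root-3 1.732 (Δ 0.048); 5:3 1.667 (Δ 0.017).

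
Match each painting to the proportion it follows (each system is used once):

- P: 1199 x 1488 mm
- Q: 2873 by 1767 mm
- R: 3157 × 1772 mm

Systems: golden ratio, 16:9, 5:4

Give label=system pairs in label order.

Ratios: P ≈ 1.241; Q ≈ 1.626; R ≈ 1.782.
Targets: golden ratio ≈ 1.618; 16:9 ≈ 1.778; 5:4 ≈ 1.250.

P=5:4, Q=golden ratio, R=16:9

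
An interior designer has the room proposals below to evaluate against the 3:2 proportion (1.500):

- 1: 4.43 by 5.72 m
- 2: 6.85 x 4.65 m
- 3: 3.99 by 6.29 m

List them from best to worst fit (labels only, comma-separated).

1: 5.72/4.43 ≈ 1.291 → |1.291 − 1.500| = 0.209
2: 6.85/4.65 ≈ 1.473 → |1.473 − 1.500| = 0.027
3: 6.29/3.99 ≈ 1.576 → |1.576 − 1.500| = 0.076

2, 3, 1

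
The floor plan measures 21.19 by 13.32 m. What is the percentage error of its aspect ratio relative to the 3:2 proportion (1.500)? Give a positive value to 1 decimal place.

6.1%

Ratio = 21.19 / 13.32 ≈ 1.5908.
Ideal 3:2 = 1.5000. |1.5908 − 1.5000| / 1.5000 ≈ 6.05% → 6.1%.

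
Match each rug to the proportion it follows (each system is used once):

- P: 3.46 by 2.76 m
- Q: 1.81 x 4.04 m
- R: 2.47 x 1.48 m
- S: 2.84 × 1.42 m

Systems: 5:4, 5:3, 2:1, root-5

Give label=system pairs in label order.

P=5:4, Q=root-5, R=5:3, S=2:1

P = 3.46/2.76 ≈ 1.254 → 5:4 (1.250)
Q = 4.04/1.81 ≈ 2.232 → root-5 (2.236)
R = 2.47/1.48 ≈ 1.669 → 5:3 (1.667)
S = 2.84/1.42 ≈ 2.000 → 2:1 (2.000)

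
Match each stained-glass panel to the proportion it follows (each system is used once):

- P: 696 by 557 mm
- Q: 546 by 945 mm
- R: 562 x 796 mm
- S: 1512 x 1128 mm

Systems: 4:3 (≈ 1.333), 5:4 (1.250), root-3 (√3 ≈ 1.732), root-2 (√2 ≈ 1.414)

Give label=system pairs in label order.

P = 696/557 ≈ 1.250 → 5:4 (1.250)
Q = 945/546 ≈ 1.731 → root-3 (1.732)
R = 796/562 ≈ 1.416 → root-2 (1.414)
S = 1512/1128 ≈ 1.340 → 4:3 (1.333)

P=5:4, Q=root-3, R=root-2, S=4:3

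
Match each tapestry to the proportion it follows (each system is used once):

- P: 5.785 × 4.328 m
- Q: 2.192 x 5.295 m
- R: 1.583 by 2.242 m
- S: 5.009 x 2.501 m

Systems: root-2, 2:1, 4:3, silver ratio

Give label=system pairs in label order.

P=4:3, Q=silver ratio, R=root-2, S=2:1

Ratios: P ≈ 1.337; Q ≈ 2.416; R ≈ 1.416; S ≈ 2.003.
Targets: root-2 ≈ 1.414; 2:1 ≈ 2.000; 4:3 ≈ 1.333; silver ratio ≈ 2.414.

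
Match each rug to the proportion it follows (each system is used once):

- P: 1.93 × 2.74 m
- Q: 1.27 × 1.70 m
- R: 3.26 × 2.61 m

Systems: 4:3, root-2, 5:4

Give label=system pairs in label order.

P = 2.74/1.93 ≈ 1.420 → root-2 (1.414)
Q = 1.70/1.27 ≈ 1.339 → 4:3 (1.333)
R = 3.26/2.61 ≈ 1.249 → 5:4 (1.250)

P=root-2, Q=4:3, R=5:4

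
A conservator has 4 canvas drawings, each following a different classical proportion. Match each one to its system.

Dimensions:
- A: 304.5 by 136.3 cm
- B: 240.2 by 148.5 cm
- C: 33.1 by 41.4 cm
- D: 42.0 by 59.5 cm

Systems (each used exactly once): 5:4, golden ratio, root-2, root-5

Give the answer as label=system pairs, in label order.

A = 304.5/136.3 ≈ 2.234 → root-5 (2.236)
B = 240.2/148.5 ≈ 1.618 → golden ratio (1.618)
C = 41.4/33.1 ≈ 1.251 → 5:4 (1.250)
D = 59.5/42.0 ≈ 1.417 → root-2 (1.414)

A=root-5, B=golden ratio, C=5:4, D=root-2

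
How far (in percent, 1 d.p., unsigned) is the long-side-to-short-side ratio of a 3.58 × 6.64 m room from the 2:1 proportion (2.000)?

Ratio = 6.64 / 3.58 ≈ 1.8547.
Ideal 2:1 = 2.0000. |1.8547 − 2.0000| / 2.0000 ≈ 7.26% → 7.3%.

7.3%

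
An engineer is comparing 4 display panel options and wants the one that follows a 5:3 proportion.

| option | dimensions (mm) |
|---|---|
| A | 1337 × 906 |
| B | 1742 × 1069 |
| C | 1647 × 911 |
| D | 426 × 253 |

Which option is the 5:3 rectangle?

D

Target 5:3 ≈ 1.667.
A: 1.476 (Δ0.191)  B: 1.630 (Δ0.037)  C: 1.808 (Δ0.141)  D: 1.684 (Δ0.017)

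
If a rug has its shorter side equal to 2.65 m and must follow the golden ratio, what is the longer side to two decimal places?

golden ratio ≈ 1.61803.
Longer side = 2.65 × 1.61803 ≈ 4.2878 → 4.29 m.

4.29 m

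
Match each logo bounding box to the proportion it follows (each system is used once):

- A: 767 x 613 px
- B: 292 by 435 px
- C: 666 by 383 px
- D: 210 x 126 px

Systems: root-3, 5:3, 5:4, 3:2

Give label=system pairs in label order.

A = 767/613 ≈ 1.251 → 5:4 (1.250)
B = 435/292 ≈ 1.490 → 3:2 (1.500)
C = 666/383 ≈ 1.739 → root-3 (1.732)
D = 210/126 ≈ 1.667 → 5:3 (1.667)

A=5:4, B=3:2, C=root-3, D=5:3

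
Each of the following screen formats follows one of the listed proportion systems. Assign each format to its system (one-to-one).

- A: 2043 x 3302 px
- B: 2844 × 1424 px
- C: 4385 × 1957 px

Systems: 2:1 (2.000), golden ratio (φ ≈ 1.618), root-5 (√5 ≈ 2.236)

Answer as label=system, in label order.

A=golden ratio, B=2:1, C=root-5

Ratios: A ≈ 1.616; B ≈ 1.997; C ≈ 2.241.
Targets: 2:1 ≈ 2.000; golden ratio ≈ 1.618; root-5 ≈ 2.236.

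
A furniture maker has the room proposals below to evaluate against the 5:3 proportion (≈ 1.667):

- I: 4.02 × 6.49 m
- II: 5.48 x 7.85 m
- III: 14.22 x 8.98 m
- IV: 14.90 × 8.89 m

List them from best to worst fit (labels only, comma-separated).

I: 6.49/4.02 ≈ 1.614 → |1.614 − 1.667| = 0.053
II: 7.85/5.48 ≈ 1.432 → |1.432 − 1.667| = 0.235
III: 14.22/8.98 ≈ 1.584 → |1.584 − 1.667| = 0.083
IV: 14.90/8.89 ≈ 1.676 → |1.676 − 1.667| = 0.009

IV, I, III, II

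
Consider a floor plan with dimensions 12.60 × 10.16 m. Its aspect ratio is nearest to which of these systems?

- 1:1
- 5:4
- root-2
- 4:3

5:4

12.60/10.16 ≈ 1.240. Nearest candidates are 5:4 (1.250, off by 0.010) and 4:3 (1.333, off by 0.093).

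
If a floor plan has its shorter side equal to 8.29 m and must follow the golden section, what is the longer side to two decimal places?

13.41 m

golden ratio ≈ 1.61803.
Longer side = 8.29 × 1.61803 ≈ 13.4135 → 13.41 m.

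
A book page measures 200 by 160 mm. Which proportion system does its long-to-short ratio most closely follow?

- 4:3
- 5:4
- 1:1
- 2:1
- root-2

200/160 ≈ 1.250. Nearest candidates are 5:4 (1.250, off by 0.000) and 4:3 (1.333, off by 0.083).

5:4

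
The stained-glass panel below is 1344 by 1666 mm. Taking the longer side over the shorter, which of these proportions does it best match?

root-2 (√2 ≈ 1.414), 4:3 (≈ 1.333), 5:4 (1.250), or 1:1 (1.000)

1666/1344 ≈ 1.240. Nearest candidates are 5:4 (1.250, off by 0.010) and 4:3 (1.333, off by 0.093).

5:4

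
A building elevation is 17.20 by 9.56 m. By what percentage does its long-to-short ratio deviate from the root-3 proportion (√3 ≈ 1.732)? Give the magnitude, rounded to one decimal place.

3.9%

Ratio = 17.20 / 9.56 ≈ 1.7992.
Ideal root-3 ≈ 1.7321. |1.7992 − 1.7321| / 1.7321 ≈ 3.87% → 3.9%.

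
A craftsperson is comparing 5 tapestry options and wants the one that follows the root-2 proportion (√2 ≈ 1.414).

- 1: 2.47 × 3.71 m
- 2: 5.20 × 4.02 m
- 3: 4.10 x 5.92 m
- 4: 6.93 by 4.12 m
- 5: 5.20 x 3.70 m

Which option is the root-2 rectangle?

5

Target root-2 ≈ 1.414.
1: 1.502 (Δ0.088)  2: 1.294 (Δ0.120)  3: 1.444 (Δ0.030)  4: 1.682 (Δ0.268)  5: 1.405 (Δ0.009)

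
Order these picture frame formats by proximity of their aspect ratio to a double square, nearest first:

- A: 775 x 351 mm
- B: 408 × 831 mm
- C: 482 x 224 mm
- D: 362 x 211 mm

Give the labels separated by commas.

B, C, A, D

Ratios: A = 775 / 351 ≈ 2.208; B = 831 / 408 ≈ 2.037; C = 482 / 224 ≈ 2.152; D = 362 / 211 ≈ 1.716.
|Δ from 2.000|: A 0.208; B 0.037; C 0.152; D 0.284.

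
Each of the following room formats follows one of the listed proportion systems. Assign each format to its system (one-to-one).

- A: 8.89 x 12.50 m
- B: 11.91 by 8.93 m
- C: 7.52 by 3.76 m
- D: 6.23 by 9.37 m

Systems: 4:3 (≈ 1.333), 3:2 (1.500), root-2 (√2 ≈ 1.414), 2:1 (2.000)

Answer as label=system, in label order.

A=root-2, B=4:3, C=2:1, D=3:2

Ratios: A ≈ 1.406; B ≈ 1.334; C ≈ 2.000; D ≈ 1.504.
Targets: 4:3 ≈ 1.333; 3:2 ≈ 1.500; root-2 ≈ 1.414; 2:1 ≈ 2.000.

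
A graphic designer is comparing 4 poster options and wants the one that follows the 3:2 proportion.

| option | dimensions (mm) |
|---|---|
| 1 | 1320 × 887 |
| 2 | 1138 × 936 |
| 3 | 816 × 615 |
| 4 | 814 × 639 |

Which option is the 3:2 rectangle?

Ratios (long/short): 1 ≈ 1.488; 2 ≈ 1.216; 3 ≈ 1.327; 4 ≈ 1.274.
3:2 ≈ 1.500; option 1 is nearest (Δ 0.012).

1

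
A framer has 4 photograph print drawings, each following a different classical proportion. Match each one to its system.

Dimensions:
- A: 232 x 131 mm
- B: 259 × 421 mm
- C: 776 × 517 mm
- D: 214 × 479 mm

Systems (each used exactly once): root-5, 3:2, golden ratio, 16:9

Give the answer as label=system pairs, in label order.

A=16:9, B=golden ratio, C=3:2, D=root-5

A = 232/131 ≈ 1.771 → 16:9 (1.778)
B = 421/259 ≈ 1.625 → golden ratio (1.618)
C = 776/517 ≈ 1.501 → 3:2 (1.500)
D = 479/214 ≈ 2.238 → root-5 (2.236)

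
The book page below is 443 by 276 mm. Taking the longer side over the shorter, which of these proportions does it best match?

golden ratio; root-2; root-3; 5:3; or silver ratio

443/276 ≈ 1.605. Nearest candidates are golden ratio (1.618, off by 0.013) and 5:3 (1.667, off by 0.062).

golden ratio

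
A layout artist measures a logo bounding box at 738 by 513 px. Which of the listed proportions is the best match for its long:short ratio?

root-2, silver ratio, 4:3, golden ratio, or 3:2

Ratio = 738 / 513 ≈ 1.439.
Distances: root-2 1.414 (Δ 0.025); silver ratio 2.414 (Δ 0.975); 4:3 1.333 (Δ 0.106); golden ratio 1.618 (Δ 0.179); 3:2 1.500 (Δ 0.061).

root-2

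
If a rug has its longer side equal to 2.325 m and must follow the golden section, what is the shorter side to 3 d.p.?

1.437 m

golden ratio ≈ 1.61803.
Shorter side = 2.325 ÷ 1.61803 ≈ 1.43693 → 1.437 m.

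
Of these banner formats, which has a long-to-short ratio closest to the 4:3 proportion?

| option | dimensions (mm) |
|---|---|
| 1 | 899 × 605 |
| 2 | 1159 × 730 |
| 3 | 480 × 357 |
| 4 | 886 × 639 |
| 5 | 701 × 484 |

Ratios (long/short): 1 ≈ 1.486; 2 ≈ 1.588; 3 ≈ 1.345; 4 ≈ 1.387; 5 ≈ 1.448.
4:3 ≈ 1.333; option 3 is nearest (Δ 0.012).

3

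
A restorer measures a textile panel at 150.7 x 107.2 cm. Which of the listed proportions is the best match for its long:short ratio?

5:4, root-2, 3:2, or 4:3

root-2

Ratio = 150.7 / 107.2 ≈ 1.406.
Distances: 5:4 1.250 (Δ 0.156); root-2 1.414 (Δ 0.008); 3:2 1.500 (Δ 0.094); 4:3 1.333 (Δ 0.073).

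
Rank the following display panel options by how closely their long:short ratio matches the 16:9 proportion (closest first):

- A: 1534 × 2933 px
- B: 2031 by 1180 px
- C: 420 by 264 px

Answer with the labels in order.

B, A, C

Ratios: A = 2933 / 1534 ≈ 1.912; B = 2031 / 1180 ≈ 1.721; C = 420 / 264 ≈ 1.591.
|Δ from 1.778|: A 0.134; B 0.057; C 0.187.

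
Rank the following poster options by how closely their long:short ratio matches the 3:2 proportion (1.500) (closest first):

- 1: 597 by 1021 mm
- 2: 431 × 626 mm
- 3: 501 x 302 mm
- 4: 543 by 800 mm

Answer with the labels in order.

4, 2, 3, 1

1: 1021/597 ≈ 1.710 → |1.710 − 1.500| = 0.210
2: 626/431 ≈ 1.452 → |1.452 − 1.500| = 0.048
3: 501/302 ≈ 1.659 → |1.659 − 1.500| = 0.159
4: 800/543 ≈ 1.473 → |1.473 − 1.500| = 0.027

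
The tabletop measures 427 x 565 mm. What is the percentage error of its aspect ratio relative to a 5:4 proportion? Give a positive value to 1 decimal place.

Ratio = 565 / 427 ≈ 1.3232.
Ideal 5:4 = 1.2500. |1.3232 − 1.2500| / 1.2500 ≈ 5.86% → 5.9%.

5.9%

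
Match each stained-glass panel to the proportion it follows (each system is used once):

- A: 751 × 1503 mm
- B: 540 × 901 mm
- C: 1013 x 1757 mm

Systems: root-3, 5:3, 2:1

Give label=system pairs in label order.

Ratios: A ≈ 2.001; B ≈ 1.669; C ≈ 1.734.
Targets: root-3 ≈ 1.732; 5:3 ≈ 1.667; 2:1 ≈ 2.000.

A=2:1, B=5:3, C=root-3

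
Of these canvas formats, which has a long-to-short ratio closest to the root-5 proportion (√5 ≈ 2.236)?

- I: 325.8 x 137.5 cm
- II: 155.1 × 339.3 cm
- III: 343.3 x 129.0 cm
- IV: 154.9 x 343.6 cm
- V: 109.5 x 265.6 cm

Target root-5 ≈ 2.236.
I: 2.369 (Δ0.133)  II: 2.188 (Δ0.048)  III: 2.661 (Δ0.425)  IV: 2.218 (Δ0.018)  V: 2.426 (Δ0.190)

IV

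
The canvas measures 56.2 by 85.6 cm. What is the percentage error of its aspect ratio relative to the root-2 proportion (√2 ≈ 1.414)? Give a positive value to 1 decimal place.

Ratio = 85.6 / 56.2 ≈ 1.5231.
Ideal root-2 ≈ 1.4142. |1.5231 − 1.4142| / 1.4142 ≈ 7.70% → 7.7%.

7.7%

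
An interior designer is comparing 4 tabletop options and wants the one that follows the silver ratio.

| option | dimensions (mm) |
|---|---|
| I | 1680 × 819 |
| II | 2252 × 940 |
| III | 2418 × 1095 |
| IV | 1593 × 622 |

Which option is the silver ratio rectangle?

Target silver ratio ≈ 2.414.
I: 2.051 (Δ0.363)  II: 2.396 (Δ0.018)  III: 2.208 (Δ0.206)  IV: 2.561 (Δ0.147)

II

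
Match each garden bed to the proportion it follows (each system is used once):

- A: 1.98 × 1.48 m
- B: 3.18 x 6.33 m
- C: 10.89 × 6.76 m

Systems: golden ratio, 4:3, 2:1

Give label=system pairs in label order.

A=4:3, B=2:1, C=golden ratio

Ratios: A ≈ 1.338; B ≈ 1.991; C ≈ 1.611.
Targets: golden ratio ≈ 1.618; 4:3 ≈ 1.333; 2:1 ≈ 2.000.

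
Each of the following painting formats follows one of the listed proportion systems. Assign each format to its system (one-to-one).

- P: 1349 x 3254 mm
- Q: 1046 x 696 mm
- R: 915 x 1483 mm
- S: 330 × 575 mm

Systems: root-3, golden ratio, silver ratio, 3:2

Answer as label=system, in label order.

P = 3254/1349 ≈ 2.412 → silver ratio (2.414)
Q = 1046/696 ≈ 1.503 → 3:2 (1.500)
R = 1483/915 ≈ 1.621 → golden ratio (1.618)
S = 575/330 ≈ 1.742 → root-3 (1.732)

P=silver ratio, Q=3:2, R=golden ratio, S=root-3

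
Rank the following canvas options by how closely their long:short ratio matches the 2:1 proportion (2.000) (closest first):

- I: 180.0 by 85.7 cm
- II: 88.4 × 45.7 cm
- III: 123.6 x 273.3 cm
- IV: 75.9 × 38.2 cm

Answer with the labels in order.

I: 180.0/85.7 ≈ 2.100 → |2.100 − 2.000| = 0.100
II: 88.4/45.7 ≈ 1.934 → |1.934 − 2.000| = 0.066
III: 273.3/123.6 ≈ 2.211 → |2.211 − 2.000| = 0.211
IV: 75.9/38.2 ≈ 1.987 → |1.987 − 2.000| = 0.013

IV, II, I, III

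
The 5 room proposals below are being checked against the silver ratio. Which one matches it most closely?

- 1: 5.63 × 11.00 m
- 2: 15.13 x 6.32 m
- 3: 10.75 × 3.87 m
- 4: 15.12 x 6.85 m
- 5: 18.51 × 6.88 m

Target silver ratio ≈ 2.414.
1: 1.954 (Δ0.460)  2: 2.394 (Δ0.020)  3: 2.778 (Δ0.364)  4: 2.207 (Δ0.207)  5: 2.690 (Δ0.276)

2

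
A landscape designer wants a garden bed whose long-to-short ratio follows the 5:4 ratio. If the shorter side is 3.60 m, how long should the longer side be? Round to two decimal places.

4.50 m

5:4 = 1.25000.
Longer side = 3.60 × 1.25000 ≈ 4.5000 → 4.50 m.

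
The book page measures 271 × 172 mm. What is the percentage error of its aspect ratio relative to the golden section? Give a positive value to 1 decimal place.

2.6%

Ratio = 271 / 172 ≈ 1.5756.
Ideal golden ratio ≈ 1.6180. |1.5756 − 1.6180| / 1.6180 ≈ 2.62% → 2.6%.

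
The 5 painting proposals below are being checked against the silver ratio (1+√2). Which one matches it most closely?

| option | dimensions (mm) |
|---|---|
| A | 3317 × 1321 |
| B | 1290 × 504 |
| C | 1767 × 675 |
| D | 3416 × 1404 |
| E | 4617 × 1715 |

D

Ratios (long/short): A ≈ 2.511; B ≈ 2.560; C ≈ 2.618; D ≈ 2.433; E ≈ 2.692.
silver ratio ≈ 2.414; option D is nearest (Δ 0.019).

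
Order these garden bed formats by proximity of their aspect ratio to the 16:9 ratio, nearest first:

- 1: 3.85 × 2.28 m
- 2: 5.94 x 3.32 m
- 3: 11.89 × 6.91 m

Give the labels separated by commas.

1: 3.85/2.28 ≈ 1.689 → |1.689 − 1.778| = 0.089
2: 5.94/3.32 ≈ 1.789 → |1.789 − 1.778| = 0.011
3: 11.89/6.91 ≈ 1.721 → |1.721 − 1.778| = 0.057

2, 3, 1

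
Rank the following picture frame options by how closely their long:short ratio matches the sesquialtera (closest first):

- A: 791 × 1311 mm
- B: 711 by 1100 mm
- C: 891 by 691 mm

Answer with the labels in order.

Ratios: A = 1311 / 791 ≈ 1.657; B = 1100 / 711 ≈ 1.547; C = 891 / 691 ≈ 1.289.
|Δ from 1.500|: A 0.157; B 0.047; C 0.211.

B, A, C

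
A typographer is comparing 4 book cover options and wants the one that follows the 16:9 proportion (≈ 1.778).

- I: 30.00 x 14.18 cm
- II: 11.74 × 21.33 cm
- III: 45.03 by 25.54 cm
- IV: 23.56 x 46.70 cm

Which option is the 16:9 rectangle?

III

Target 16:9 ≈ 1.778.
I: 2.116 (Δ0.338)  II: 1.817 (Δ0.039)  III: 1.763 (Δ0.015)  IV: 1.982 (Δ0.204)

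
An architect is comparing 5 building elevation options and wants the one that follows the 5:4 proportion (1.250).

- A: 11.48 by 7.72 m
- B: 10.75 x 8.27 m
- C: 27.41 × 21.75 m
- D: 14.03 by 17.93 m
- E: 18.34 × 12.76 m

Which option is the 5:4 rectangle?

Target 5:4 ≈ 1.250.
A: 1.487 (Δ0.237)  B: 1.300 (Δ0.050)  C: 1.260 (Δ0.010)  D: 1.278 (Δ0.028)  E: 1.437 (Δ0.187)

C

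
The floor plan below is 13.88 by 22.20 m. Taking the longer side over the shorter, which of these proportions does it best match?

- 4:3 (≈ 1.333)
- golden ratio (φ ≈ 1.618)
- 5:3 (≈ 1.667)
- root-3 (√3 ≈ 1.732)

golden ratio

Ratio = 22.20 / 13.88 ≈ 1.599.
Distances: 4:3 1.333 (Δ 0.266); golden ratio 1.618 (Δ 0.019); 5:3 1.667 (Δ 0.068); root-3 1.732 (Δ 0.133).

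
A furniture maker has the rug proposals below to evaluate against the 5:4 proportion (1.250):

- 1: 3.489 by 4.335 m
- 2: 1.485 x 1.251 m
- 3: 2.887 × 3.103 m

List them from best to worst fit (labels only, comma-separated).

1, 2, 3

1: 4.335/3.489 ≈ 1.242 → |1.242 − 1.250| = 0.008
2: 1.485/1.251 ≈ 1.187 → |1.187 − 1.250| = 0.063
3: 3.103/2.887 ≈ 1.075 → |1.075 − 1.250| = 0.175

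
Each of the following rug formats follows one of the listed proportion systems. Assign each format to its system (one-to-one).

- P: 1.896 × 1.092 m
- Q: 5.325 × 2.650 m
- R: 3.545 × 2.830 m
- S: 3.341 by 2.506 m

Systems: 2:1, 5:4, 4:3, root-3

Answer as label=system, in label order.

P = 1.896/1.092 ≈ 1.736 → root-3 (1.732)
Q = 5.325/2.650 ≈ 2.009 → 2:1 (2.000)
R = 3.545/2.830 ≈ 1.253 → 5:4 (1.250)
S = 3.341/2.506 ≈ 1.333 → 4:3 (1.333)

P=root-3, Q=2:1, R=5:4, S=4:3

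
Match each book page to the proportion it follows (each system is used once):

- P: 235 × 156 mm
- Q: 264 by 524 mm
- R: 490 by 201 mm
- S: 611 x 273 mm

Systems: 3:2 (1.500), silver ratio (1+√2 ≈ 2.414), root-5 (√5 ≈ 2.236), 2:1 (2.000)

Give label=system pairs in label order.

Ratios: P ≈ 1.506; Q ≈ 1.985; R ≈ 2.438; S ≈ 2.238.
Targets: 3:2 ≈ 1.500; silver ratio ≈ 2.414; root-5 ≈ 2.236; 2:1 ≈ 2.000.

P=3:2, Q=2:1, R=silver ratio, S=root-5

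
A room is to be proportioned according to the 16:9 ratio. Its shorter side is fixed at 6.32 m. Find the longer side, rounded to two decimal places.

11.24 m

16:9 ≈ 1.77778.
Longer side = 6.32 × 1.77778 ≈ 11.2356 → 11.24 m.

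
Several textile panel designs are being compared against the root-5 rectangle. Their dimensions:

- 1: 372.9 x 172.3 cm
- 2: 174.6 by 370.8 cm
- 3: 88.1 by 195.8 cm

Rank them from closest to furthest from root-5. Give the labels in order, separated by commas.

Ratios: 1 = 372.9 / 172.3 ≈ 2.164; 2 = 370.8 / 174.6 ≈ 2.124; 3 = 195.8 / 88.1 ≈ 2.222.
|Δ from 2.236|: 1 0.072; 2 0.112; 3 0.014.

3, 1, 2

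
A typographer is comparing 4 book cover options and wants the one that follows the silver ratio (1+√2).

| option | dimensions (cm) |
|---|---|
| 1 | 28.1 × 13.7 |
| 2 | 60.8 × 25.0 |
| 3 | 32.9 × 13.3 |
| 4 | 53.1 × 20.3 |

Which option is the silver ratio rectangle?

2

Ratios (long/short): 1 ≈ 2.051; 2 ≈ 2.432; 3 ≈ 2.474; 4 ≈ 2.616.
silver ratio ≈ 2.414; option 2 is nearest (Δ 0.018).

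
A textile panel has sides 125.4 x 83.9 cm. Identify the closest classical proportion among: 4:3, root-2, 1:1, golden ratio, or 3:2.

Ratio = 125.4 / 83.9 ≈ 1.495.
Distances: 4:3 1.333 (Δ 0.162); root-2 1.414 (Δ 0.081); 1:1 1.000 (Δ 0.495); golden ratio 1.618 (Δ 0.123); 3:2 1.500 (Δ 0.005).

3:2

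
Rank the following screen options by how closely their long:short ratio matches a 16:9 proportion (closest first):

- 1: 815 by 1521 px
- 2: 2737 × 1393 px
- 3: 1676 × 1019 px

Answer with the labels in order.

1, 3, 2

Ratios: 1 = 1521 / 815 ≈ 1.866; 2 = 2737 / 1393 ≈ 1.965; 3 = 1676 / 1019 ≈ 1.645.
|Δ from 1.778|: 1 0.088; 2 0.187; 3 0.133.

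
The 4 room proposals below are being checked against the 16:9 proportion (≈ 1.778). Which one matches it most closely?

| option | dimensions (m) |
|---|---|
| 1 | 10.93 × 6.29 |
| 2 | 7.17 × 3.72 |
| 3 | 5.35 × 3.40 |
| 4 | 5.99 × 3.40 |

Target 16:9 ≈ 1.778.
1: 1.738 (Δ0.040)  2: 1.927 (Δ0.149)  3: 1.574 (Δ0.204)  4: 1.762 (Δ0.016)

4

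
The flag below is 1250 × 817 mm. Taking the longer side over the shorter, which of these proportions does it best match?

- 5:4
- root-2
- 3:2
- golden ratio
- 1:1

3:2

1250/817 ≈ 1.530. Nearest candidates are 3:2 (1.500, off by 0.030) and golden ratio (1.618, off by 0.088).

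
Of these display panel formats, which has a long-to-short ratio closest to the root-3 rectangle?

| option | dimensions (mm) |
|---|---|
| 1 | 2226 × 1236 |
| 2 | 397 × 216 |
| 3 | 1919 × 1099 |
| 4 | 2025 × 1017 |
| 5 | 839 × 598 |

3

Target root-3 ≈ 1.732.
1: 1.801 (Δ0.069)  2: 1.838 (Δ0.106)  3: 1.746 (Δ0.014)  4: 1.991 (Δ0.259)  5: 1.403 (Δ0.329)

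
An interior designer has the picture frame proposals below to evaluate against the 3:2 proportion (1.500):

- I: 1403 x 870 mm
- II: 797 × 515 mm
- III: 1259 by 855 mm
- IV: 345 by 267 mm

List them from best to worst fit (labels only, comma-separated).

Ratios: I = 1403 / 870 ≈ 1.613; II = 797 / 515 ≈ 1.548; III = 1259 / 855 ≈ 1.473; IV = 345 / 267 ≈ 1.292.
|Δ from 1.500|: I 0.113; II 0.048; III 0.027; IV 0.208.

III, II, I, IV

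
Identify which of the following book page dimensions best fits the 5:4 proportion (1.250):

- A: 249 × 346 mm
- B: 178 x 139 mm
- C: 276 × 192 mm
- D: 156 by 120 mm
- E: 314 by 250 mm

E

Target 5:4 ≈ 1.250.
A: 1.390 (Δ0.140)  B: 1.281 (Δ0.031)  C: 1.438 (Δ0.188)  D: 1.300 (Δ0.050)  E: 1.256 (Δ0.006)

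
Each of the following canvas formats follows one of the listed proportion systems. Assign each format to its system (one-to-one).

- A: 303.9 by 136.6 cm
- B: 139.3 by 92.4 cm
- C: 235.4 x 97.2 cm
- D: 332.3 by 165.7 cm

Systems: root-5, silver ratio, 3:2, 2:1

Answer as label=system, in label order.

A=root-5, B=3:2, C=silver ratio, D=2:1

A = 303.9/136.6 ≈ 2.225 → root-5 (2.236)
B = 139.3/92.4 ≈ 1.508 → 3:2 (1.500)
C = 235.4/97.2 ≈ 2.422 → silver ratio (2.414)
D = 332.3/165.7 ≈ 2.005 → 2:1 (2.000)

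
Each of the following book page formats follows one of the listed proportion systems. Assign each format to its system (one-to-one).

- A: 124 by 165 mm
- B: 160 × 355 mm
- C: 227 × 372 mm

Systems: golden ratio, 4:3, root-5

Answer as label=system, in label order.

Ratios: A ≈ 1.331; B ≈ 2.219; C ≈ 1.639.
Targets: golden ratio ≈ 1.618; 4:3 ≈ 1.333; root-5 ≈ 2.236.

A=4:3, B=root-5, C=golden ratio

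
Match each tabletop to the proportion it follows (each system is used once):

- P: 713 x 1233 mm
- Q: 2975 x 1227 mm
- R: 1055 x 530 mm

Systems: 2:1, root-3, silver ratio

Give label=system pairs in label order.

P=root-3, Q=silver ratio, R=2:1

Ratios: P ≈ 1.729; Q ≈ 2.425; R ≈ 1.991.
Targets: 2:1 ≈ 2.000; root-3 ≈ 1.732; silver ratio ≈ 2.414.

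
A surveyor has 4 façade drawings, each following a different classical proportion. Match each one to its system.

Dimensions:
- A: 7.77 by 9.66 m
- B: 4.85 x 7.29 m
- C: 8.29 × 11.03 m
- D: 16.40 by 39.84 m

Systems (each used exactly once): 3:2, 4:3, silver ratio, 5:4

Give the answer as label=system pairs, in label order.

Ratios: A ≈ 1.243; B ≈ 1.503; C ≈ 1.331; D ≈ 2.429.
Targets: 3:2 ≈ 1.500; 4:3 ≈ 1.333; silver ratio ≈ 2.414; 5:4 ≈ 1.250.

A=5:4, B=3:2, C=4:3, D=silver ratio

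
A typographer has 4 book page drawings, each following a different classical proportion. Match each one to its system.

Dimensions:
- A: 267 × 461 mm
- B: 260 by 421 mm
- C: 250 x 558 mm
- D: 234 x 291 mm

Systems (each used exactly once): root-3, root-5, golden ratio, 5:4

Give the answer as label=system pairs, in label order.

A=root-3, B=golden ratio, C=root-5, D=5:4

A = 461/267 ≈ 1.727 → root-3 (1.732)
B = 421/260 ≈ 1.619 → golden ratio (1.618)
C = 558/250 ≈ 2.232 → root-5 (2.236)
D = 291/234 ≈ 1.244 → 5:4 (1.250)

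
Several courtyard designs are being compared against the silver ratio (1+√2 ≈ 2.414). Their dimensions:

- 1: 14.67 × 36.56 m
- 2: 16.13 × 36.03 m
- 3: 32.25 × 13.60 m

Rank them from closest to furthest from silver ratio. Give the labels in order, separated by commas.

1: 36.56/14.67 ≈ 2.492 → |2.492 − 2.414| = 0.078
2: 36.03/16.13 ≈ 2.234 → |2.234 − 2.414| = 0.180
3: 32.25/13.60 ≈ 2.371 → |2.371 − 2.414| = 0.043

3, 1, 2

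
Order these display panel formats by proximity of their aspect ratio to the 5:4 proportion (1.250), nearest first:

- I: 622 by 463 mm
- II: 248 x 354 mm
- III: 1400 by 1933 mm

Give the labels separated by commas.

I, III, II

Ratios: I = 622 / 463 ≈ 1.343; II = 354 / 248 ≈ 1.427; III = 1933 / 1400 ≈ 1.381.
|Δ from 1.250|: I 0.093; II 0.177; III 0.131.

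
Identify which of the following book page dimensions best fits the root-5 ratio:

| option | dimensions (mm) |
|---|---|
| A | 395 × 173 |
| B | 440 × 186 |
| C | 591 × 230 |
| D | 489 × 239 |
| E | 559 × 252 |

E

Ratios (long/short): A ≈ 2.283; B ≈ 2.366; C ≈ 2.570; D ≈ 2.046; E ≈ 2.218.
root-5 ≈ 2.236; option E is nearest (Δ 0.018).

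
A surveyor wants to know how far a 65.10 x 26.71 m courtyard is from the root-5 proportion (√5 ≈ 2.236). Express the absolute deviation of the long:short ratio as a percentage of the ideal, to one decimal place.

9.0%

Ratio = 65.10 / 26.71 ≈ 2.4373.
Ideal root-5 ≈ 2.2361. |2.4373 − 2.2361| / 2.2361 ≈ 9.00% → 9.0%.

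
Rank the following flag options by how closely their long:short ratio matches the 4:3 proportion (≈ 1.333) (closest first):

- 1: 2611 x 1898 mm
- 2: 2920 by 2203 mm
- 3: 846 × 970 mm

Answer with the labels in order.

2, 1, 3

Ratios: 1 = 2611 / 1898 ≈ 1.376; 2 = 2920 / 2203 ≈ 1.325; 3 = 970 / 846 ≈ 1.147.
|Δ from 1.333|: 1 0.043; 2 0.008; 3 0.186.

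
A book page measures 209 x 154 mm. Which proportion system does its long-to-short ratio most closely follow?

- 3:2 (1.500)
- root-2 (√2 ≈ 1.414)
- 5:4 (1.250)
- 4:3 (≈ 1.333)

4:3

Ratio = 209 / 154 ≈ 1.357.
Distances: 3:2 1.500 (Δ 0.143); root-2 1.414 (Δ 0.057); 5:4 1.250 (Δ 0.107); 4:3 1.333 (Δ 0.024).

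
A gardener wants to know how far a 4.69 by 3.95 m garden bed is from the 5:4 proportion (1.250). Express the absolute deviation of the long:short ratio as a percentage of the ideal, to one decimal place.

Ratio = 4.69 / 3.95 ≈ 1.1873.
Ideal 5:4 = 1.2500. |1.1873 − 1.2500| / 1.2500 ≈ 5.02% → 5.0%.

5.0%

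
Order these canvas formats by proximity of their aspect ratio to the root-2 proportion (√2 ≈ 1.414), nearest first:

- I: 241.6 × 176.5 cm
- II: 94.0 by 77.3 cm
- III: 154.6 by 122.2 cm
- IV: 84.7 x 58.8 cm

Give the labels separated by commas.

IV, I, III, II

I: 241.6/176.5 ≈ 1.369 → |1.369 − 1.414| = 0.045
II: 94.0/77.3 ≈ 1.216 → |1.216 − 1.414| = 0.198
III: 154.6/122.2 ≈ 1.265 → |1.265 − 1.414| = 0.149
IV: 84.7/58.8 ≈ 1.440 → |1.440 − 1.414| = 0.026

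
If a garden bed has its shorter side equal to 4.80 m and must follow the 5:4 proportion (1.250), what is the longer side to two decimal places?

5:4 = 1.25000.
Longer side = 4.80 × 1.25000 ≈ 6.0000 → 6.00 m.

6.00 m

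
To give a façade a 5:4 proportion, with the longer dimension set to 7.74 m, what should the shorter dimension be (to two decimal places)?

6.19 m

5:4 = 1.25000.
Shorter side = 7.74 ÷ 1.25000 ≈ 6.1920 → 6.19 m.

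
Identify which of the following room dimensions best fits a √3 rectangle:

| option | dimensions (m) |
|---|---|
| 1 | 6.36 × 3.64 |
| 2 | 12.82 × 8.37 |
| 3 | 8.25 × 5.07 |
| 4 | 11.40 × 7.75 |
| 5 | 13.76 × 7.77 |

1

Ratios (long/short): 1 ≈ 1.747; 2 ≈ 1.532; 3 ≈ 1.627; 4 ≈ 1.471; 5 ≈ 1.771.
root-3 ≈ 1.732; option 1 is nearest (Δ 0.015).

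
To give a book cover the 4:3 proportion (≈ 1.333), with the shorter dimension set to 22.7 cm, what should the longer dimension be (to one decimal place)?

30.3 cm

4:3 ≈ 1.33333.
Longer side = 22.7 × 1.33333 ≈ 30.267 → 30.3 cm.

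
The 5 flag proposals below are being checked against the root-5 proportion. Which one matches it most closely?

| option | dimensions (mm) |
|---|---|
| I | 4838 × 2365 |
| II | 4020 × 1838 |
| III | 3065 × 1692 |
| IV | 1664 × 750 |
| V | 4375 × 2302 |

Ratios (long/short): I ≈ 2.046; II ≈ 2.187; III ≈ 1.811; IV ≈ 2.219; V ≈ 1.901.
root-5 ≈ 2.236; option IV is nearest (Δ 0.017).

IV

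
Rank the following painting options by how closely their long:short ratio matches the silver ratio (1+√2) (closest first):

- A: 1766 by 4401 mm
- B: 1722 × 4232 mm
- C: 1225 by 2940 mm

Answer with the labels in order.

A: 4401/1766 ≈ 2.492 → |2.492 − 2.414| = 0.078
B: 4232/1722 ≈ 2.458 → |2.458 − 2.414| = 0.044
C: 2940/1225 ≈ 2.400 → |2.400 − 2.414| = 0.014

C, B, A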